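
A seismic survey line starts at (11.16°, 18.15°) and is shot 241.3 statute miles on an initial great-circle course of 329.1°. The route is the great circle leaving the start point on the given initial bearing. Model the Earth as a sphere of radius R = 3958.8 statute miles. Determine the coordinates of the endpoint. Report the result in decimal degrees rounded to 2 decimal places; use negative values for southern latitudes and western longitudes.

latitude 14.15°, longitude 16.30°

Central angle δ = d/R = 0.060953 rad.
Converting: φ₁ = 0.194779 rad, θ = 5.743879 rad.
sin φ₂ = sin φ₁ cos δ + cos φ₁ sin δ cos θ = (0.193549)(0.998143) + (0.981091)(0.060915)(0.858065) = 0.244471
φ₂ = asin(0.244471) = 0.246974 rad = 14.15°.
Then Δλ = atan2(-0.030691, 0.950826) = -0.032267 rad, from sin θ sin δ cos φ₁ over cos δ − sin φ₁ sin φ₂.
λ₂ = 18.15° + -1.85° = 16.30°.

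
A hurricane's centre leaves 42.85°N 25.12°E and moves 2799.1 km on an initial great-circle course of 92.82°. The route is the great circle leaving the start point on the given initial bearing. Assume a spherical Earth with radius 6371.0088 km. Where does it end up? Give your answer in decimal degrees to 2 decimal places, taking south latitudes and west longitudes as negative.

δ = 2799.1/6371.0088 = 0.439350 rad (25.1729°).
Converting: φ₁ = 0.747874 rad, θ = 1.620015 rad.
sin φ₂ = sin φ₁ cos δ + cos φ₁ sin δ cos θ = (0.680081)(0.905029) + (0.733137)(0.425351)(-0.049198) = 0.600151
φ₂ = asin(0.600151) = 0.643690 rad = 36.88°.
Δλ = atan2( sin θ sin δ cos φ₁ , cos δ − sin φ₁ sin φ₂ ) = atan2(0.311463, 0.496877) = 0.559922 rad = 32.08°.
λ₂ = 25.12° + 32.08° = 57.20°.

latitude 36.88°, longitude 57.20°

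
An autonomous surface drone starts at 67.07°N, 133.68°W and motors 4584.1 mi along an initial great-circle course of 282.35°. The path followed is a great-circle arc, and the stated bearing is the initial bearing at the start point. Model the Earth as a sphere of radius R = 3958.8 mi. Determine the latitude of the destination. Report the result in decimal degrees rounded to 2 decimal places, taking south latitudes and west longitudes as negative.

Angular distance δ = d/R = 4584.1 / 3958.8 = 1.157952 rad.
With φ₁ = 67.07° = 1.170592 rad and θ = 282.35° = 4.927937 rad:
Destination latitude: φ₂ = arcsin( sin φ₁ cos δ + cos φ₁ sin δ cos θ ) = arcsin(0.445842) = 26.48°.
Then Δλ = atan2(-0.348615, -0.009396) = -1.597742 rad, from sin θ sin δ cos φ₁ over cos δ − sin φ₁ sin φ₂.
λ₂ = -133.68° + -91.54° = -225.22°, normalized to (−180°, 180°] → 134.78°.

latitude 26.48°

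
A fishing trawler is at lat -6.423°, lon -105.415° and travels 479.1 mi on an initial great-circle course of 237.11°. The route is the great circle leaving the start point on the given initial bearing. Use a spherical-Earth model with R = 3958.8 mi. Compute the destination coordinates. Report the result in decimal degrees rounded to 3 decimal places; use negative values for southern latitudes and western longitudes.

The arc subtends δ = 479.1/3958.8 = 0.121022 rad at the centre.
With φ₁ = -6.423° = -0.112102 rad and θ = 237.11° = 4.138350 rad:
Destination latitude: φ₂ = arcsin( sin φ₁ cos δ + cos φ₁ sin δ cos θ ) = arcsin(-0.176196) = -10.148°.
For the longitude increment, Δλ = atan2( sin θ sin δ cos φ₁, cos δ − sin φ₁ sin φ₂ ) = atan2(-0.100739, 0.972975) = -5.911°.
λ₂ = -105.415° + -5.911° = -111.326°.

latitude -10.148°, longitude -111.326°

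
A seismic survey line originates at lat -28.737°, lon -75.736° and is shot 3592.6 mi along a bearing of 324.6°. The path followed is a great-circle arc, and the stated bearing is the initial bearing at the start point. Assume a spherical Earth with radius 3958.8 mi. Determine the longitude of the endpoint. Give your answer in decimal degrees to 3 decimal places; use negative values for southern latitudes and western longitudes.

longitude -104.009°

Central angle δ = d/R = 0.907497 rad.
With φ₁ = -28.737° = -0.501555 rad and θ = 324.6° = 5.665339 rad:
Destination latitude: φ₂ = arcsin( sin φ₁ cos δ + cos φ₁ sin δ cos θ ) = arcsin(0.267153) = 15.495°.
Then Δλ = atan2(-0.400235, 0.744164) = -0.493453 rad, from sin θ sin δ cos φ₁ over cos δ − sin φ₁ sin φ₂.
λ₂ = -75.736° + -28.273° = -104.009°.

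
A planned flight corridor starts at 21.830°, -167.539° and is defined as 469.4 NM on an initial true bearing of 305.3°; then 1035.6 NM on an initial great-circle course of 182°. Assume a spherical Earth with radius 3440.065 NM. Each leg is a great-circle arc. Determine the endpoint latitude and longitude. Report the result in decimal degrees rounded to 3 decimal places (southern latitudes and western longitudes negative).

latitude 8.952°, longitude -175.246°

Apply the spherical direct solution leg by leg, carrying full precision between legs.
Leg 1: from (21.830°, -167.539°), δ = 469.4/3440.065 = 0.136451 rad, θ = 305.3° → φ = 26.191°, λ = -174.646°.
Leg 2: from (26.191°, -174.646°), δ = 1035.6/3440.065 = 0.301041 rad, θ = 182° → φ = 8.952°, λ = -175.246°.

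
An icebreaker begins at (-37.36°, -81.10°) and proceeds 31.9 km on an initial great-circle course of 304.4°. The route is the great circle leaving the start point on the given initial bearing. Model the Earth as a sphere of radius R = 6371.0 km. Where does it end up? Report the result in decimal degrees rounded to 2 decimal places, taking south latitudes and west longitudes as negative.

Central angle δ = d/R = 0.005007 rad.
Start latitude φ₁ = -0.652055 rad; initial bearing θ = 5.312782 rad.
Destination latitude: φ₂ = arcsin( sin φ₁ cos δ + cos φ₁ sin δ cos θ ) = arcsin(-0.604565) = -37.20°.
Then Δλ = atan2(-0.003284, 0.633125) = -0.005187 rad, from sin θ sin δ cos φ₁ over cos δ − sin φ₁ sin φ₂.
Hence λ₂ = -81.10° + -0.30° = -81.40°.

latitude -37.20°, longitude -81.40°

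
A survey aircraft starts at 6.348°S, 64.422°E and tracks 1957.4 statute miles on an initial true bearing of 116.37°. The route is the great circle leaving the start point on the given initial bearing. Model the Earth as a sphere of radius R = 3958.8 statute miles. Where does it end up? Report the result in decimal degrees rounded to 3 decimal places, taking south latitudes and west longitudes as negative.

latitude -17.867°, longitude 90.955°

Angular distance δ = d/R = 1957.4 / 3958.8 = 0.494443 rad.
Converting: φ₁ = -0.110794 rad, θ = 2.031040 rad.
Applying the spherical law of cosines for sides, sin φ₂ = sin φ₁ cos δ + cos φ₁ sin δ cos θ = -0.306808, so φ₂ = -17.867°.
Then Δλ = atan2(0.422556, 0.846310) = 0.463081 rad, from sin θ sin δ cos φ₁ over cos δ − sin φ₁ sin φ₂.
λ₂ = λ₁ + Δλ = 90.955°.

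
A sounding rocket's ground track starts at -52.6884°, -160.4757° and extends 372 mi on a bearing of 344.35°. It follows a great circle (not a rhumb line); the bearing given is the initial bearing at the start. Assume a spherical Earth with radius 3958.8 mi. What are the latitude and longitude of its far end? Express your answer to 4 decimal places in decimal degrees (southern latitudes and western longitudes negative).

Angular distance δ = d/R = 372 / 3958.8 = 0.093968 rad.
With φ₁ = -52.6884° = -0.919586 rad and θ = 344.35° = 6.010041 rad:
Destination latitude: φ₂ = arcsin( sin φ₁ cos δ + cos φ₁ sin δ cos θ ) = arcsin(-0.737076) = -47.4829°.
Then Δλ = atan2(-0.015343, 0.409355) = -0.037462 rad, from sin θ sin δ cos φ₁ over cos δ − sin φ₁ sin φ₂.
λ₂ = -160.4757° + -2.1464° = -162.6221°.

latitude -47.4829°, longitude -162.6221°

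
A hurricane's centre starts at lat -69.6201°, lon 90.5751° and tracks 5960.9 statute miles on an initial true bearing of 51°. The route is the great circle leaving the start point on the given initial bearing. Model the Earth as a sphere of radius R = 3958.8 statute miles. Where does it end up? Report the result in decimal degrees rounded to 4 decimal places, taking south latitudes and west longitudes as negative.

latitude 9.0761°, longitude 142.3267°

Angular distance δ = d/R = 5960.9 / 3958.8 = 1.505734 rad.
With φ₁ = -69.6201° = -1.215100 rad and θ = 51° = 0.890118 rad:
Applying the spherical law of cosines for sides, sin φ₂ = sin φ₁ cos δ + cos φ₁ sin δ cos θ = 0.157746, so φ₂ = 9.0761°.
Δλ = atan2( sin θ sin δ cos φ₁ , cos δ − sin φ₁ sin φ₂ ) = atan2(0.270063, 0.212888) = 0.903236 rad = 51.7516°.
Hence λ₂ = 90.5751° + 51.7516° = 142.3267°.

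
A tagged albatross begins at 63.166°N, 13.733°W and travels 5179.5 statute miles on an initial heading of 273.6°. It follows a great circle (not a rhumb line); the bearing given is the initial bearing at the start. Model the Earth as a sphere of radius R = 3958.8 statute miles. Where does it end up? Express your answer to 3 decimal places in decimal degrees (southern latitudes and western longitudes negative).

The arc subtends δ = 5179.5/3958.8 = 1.308351 rad at the centre.
Converting: φ₁ = 1.102455 rad, θ = 4.775221 rad.
Destination latitude: φ₂ = arcsin( sin φ₁ cos δ + cos φ₁ sin δ cos θ ) = arcsin(0.258879) = 15.004°.
Then Δλ = atan2(-0.435090, 0.028440) = -1.505523 rad, from sin θ sin δ cos φ₁ over cos δ − sin φ₁ sin φ₂.
Hence λ₂ = -13.733° + -86.260° = -99.993°.

latitude 15.004°, longitude -99.993°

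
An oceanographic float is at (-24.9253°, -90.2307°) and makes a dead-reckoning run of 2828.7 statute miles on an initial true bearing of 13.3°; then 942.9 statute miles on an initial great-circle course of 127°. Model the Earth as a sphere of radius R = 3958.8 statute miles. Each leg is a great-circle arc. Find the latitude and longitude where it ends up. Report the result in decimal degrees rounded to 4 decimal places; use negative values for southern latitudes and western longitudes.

Apply the spherical direct solution leg by leg, carrying full precision between legs.
Leg 1: from (-24.9253°, -90.2307°), δ = 2828.7/3958.8 = 0.714535 rad, θ = 13.3° → φ = 15.0667°, λ = -81.2495°.
Leg 2: from (15.0667°, -81.2495°), δ = 942.9/3958.8 = 0.238178 rad, θ = 127° → φ = 6.6323°, λ = -70.3146°.

latitude 6.6323°, longitude -70.3146°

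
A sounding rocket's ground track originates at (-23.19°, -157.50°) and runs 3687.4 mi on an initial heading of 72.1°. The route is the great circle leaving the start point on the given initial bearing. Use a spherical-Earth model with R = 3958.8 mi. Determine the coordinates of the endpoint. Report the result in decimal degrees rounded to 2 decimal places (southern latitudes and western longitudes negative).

Central angle δ = d/R = 0.931444 rad.
Converting: φ₁ = -0.404742 rad, θ = 1.258382 rad.
Destination latitude: φ₂ = arcsin( sin φ₁ cos δ + cos φ₁ sin δ cos θ ) = arcsin(-0.008240) = -0.47°.
Δλ = atan2( sin θ sin δ cos φ₁ , cos δ − sin φ₁ sin φ₂ ) = atan2(0.701939, 0.593431) = 0.868969 rad = 49.79°.
λ₂ = -157.50° + 49.79° = -107.71°.

latitude -0.47°, longitude -107.71°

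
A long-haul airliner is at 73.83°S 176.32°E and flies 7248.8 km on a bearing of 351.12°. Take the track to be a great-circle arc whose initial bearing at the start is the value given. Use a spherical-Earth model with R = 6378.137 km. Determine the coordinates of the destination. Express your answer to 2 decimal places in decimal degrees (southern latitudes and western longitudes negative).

latitude -8.89°, longitude 168.17°

Angular distance δ = d/R = 7248.8 / 6378.137 = 1.136507 rad.
Converting: φ₁ = -1.288577 rad, θ = 6.128200 rad.
Destination latitude: φ₂ = arcsin( sin φ₁ cos δ + cos φ₁ sin δ cos θ ) = arcsin(-0.154512) = -8.89°.
Δλ = atan2( sin θ sin δ cos φ₁ , cos δ − sin φ₁ sin φ₂ ) = atan2(-0.038998, 0.272366) = -0.142217 rad = -8.15°.
λ₂ = λ₁ + Δλ = 168.17°.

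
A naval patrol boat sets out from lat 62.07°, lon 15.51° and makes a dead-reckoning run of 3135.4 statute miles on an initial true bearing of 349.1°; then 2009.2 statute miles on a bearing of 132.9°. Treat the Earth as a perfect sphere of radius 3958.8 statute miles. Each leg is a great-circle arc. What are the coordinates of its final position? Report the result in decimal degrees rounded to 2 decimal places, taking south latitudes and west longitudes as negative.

latitude 46.32°, longitude -108.45°

Apply the spherical direct solution leg by leg, carrying full precision between legs.
Leg 1: from (62.07°, 15.51°), δ = 3135.4/3958.8 = 0.792008 rad, θ = 349.1° → φ = 71.44°, λ = -139.48°.
Leg 2: from (71.44°, -139.48°), δ = 2009.2/3958.8 = 0.507528 rad, θ = 132.9° → φ = 46.32°, λ = -108.45°.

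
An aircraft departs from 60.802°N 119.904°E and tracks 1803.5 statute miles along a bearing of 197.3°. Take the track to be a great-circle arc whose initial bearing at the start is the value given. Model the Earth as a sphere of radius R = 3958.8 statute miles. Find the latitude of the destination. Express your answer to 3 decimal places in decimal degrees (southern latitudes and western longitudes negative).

Angular distance δ = d/R = 1803.5 / 3958.8 = 0.455567 rad.
Converting: φ₁ = 1.061195 rad, θ = 3.443535 rad.
sin φ₂ = sin φ₁ cos δ + cos φ₁ sin δ cos θ = (0.872939)(0.898012) + (0.487829)(0.439972)(-0.954761) = 0.578988
φ₂ = asin(0.578988) = 0.617487 rad = 35.379°.
Then Δλ = atan2(-0.063826, 0.392590) = -0.161166 rad, from sin θ sin δ cos φ₁ over cos δ − sin φ₁ sin φ₂.
Hence λ₂ = 119.904° + -9.234° = 110.670°.

latitude 35.379°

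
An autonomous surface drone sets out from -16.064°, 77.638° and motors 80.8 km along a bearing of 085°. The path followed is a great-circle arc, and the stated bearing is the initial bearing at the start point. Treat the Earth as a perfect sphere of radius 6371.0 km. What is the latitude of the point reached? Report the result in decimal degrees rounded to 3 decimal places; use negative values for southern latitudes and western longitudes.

Central angle δ = d/R = 0.012682 rad.
With φ₁ = -16.064° = -0.280370 rad and θ = 85° = 1.483530 rad:
sin φ₂ = sin φ₁ cos δ + cos φ₁ sin δ cos θ = (-0.276711)(0.999920) + (0.960953)(0.012682)(0.087156) = -0.275627
φ₂ = asin(-0.275627) = -0.279241 rad = -15.999°.
Δλ = atan2( sin θ sin δ cos φ₁ , cos δ − sin φ₁ sin φ₂ ) = atan2(0.012141, 0.923651) = 0.013143 rad = 0.753°.
Hence λ₂ = 77.638° + 0.753° = 78.391°.

latitude -15.999°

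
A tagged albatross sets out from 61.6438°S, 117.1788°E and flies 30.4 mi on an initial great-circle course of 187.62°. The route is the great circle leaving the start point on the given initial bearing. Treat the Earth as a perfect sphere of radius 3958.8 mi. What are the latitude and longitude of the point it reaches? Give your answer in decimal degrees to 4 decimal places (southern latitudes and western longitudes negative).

latitude -62.0798°, longitude 117.0542°

δ = 30.4/3958.8 = 0.007679 rad (0.4400°).
Start latitude φ₁ = -1.075887 rad; initial bearing θ = 3.274587 rad.
Destination latitude: φ₂ = arcsin( sin φ₁ cos δ + cos φ₁ sin δ cos θ ) = arcsin(-0.883601) = -62.0798°.
Δλ = atan2( sin θ sin δ cos φ₁ , cos δ − sin φ₁ sin φ₂ ) = atan2(-0.000484, 0.222391) = -0.002175 rad = -0.1246°.
λ₂ = 117.1788° + -0.1246° = 117.0542°.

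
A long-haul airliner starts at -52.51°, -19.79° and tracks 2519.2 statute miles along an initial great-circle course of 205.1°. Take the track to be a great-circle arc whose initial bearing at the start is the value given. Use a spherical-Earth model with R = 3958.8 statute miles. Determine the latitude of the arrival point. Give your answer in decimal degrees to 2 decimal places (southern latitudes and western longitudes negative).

latitude -74.95°

The arc subtends δ = 2519.2/3958.8 = 0.636354 rad at the centre.
Converting: φ₁ = -0.916472 rad, θ = 3.579670 rad.
Applying the spherical law of cosines for sides, sin φ₂ = sin φ₁ cos δ + cos φ₁ sin δ cos θ = -0.965684, so φ₂ = -74.95°.
For the longitude increment, Δλ = atan2( sin θ sin δ cos φ₁, cos δ − sin φ₁ sin φ₂ ) = atan2(-0.153426, 0.038036) = -76.08°.
Hence λ₂ = -19.79° + -76.08° = -95.87°.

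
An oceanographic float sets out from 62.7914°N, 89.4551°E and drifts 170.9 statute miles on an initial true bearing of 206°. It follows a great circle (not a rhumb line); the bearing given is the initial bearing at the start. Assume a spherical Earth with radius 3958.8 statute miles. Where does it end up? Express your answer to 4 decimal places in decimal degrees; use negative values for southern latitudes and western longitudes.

latitude 60.5499°, longitude 87.2499°

δ = 170.9/3958.8 = 0.043170 rad (2.4734°).
Start latitude φ₁ = 1.095917 rad; initial bearing θ = 3.595378 rad.
Applying the spherical law of cosines for sides, sin φ₂ = sin φ₁ cos δ + cos φ₁ sin δ cos θ = 0.870784, so φ₂ = 60.5499°.
Then Δλ = atan2(-0.008650, 0.224639) = -0.038488 rad, from sin θ sin δ cos φ₁ over cos δ − sin φ₁ sin φ₂.
λ₂ = 89.4551° + -2.2052° = 87.2499°.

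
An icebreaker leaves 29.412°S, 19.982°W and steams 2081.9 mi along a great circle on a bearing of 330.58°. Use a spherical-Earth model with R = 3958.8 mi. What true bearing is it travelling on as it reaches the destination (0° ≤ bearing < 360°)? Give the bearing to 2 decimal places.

The arc subtends δ = 2081.9/3958.8 = 0.525892 rad at the centre.
With φ₁ = -29.412° = -0.513336 rad and θ = 330.58° = 5.769709 rad:
Applying the spherical law of cosines for sides, sin φ₂ = sin φ₁ cos δ + cos φ₁ sin δ cos θ = -0.043836, so φ₂ = -2.512°.
For the longitude increment, Δλ = atan2( sin θ sin δ cos φ₁, cos δ − sin φ₁ sin φ₂ ) = atan2(-0.214797, 0.843349) = -14.289°.
Hence λ₂ = -19.982° + -14.289° = -34.271°.
The forward bearing on arrival equals the back-azimuth from the destination plus 180°.
Back-azimuth from P₂ (-2.51°, -34.27°) to P₁ (-29.41°, -19.98°), with Δλ' = λ₁ − λ₂ = 14.29°: atan2( sin Δλ' cos φ₁ , cos φ₂ sin φ₁ − sin φ₂ cos φ₁ cos Δλ' ) = 154.64°.
Final bearing = (154.64° + 180°) mod 360° = 334.64°.

final bearing 334.64°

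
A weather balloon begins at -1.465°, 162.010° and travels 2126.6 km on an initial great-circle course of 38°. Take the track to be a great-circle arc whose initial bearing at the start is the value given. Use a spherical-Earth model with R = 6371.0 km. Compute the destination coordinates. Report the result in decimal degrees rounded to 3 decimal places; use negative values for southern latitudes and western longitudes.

Angular distance δ = d/R = 2126.6 / 6371 = 0.333794 rad.
With φ₁ = -1.465° = -0.025569 rad and θ = 38° = 0.663225 rad:
Destination latitude: φ₂ = arcsin( sin φ₁ cos δ + cos φ₁ sin δ cos θ ) = arcsin(0.233936) = 13.529°.
For the longitude increment, Δλ = atan2( sin θ sin δ cos φ₁, cos δ − sin φ₁ sin φ₂ ) = atan2(0.201643, 0.950787) = 11.974°.
λ₂ = 162.010° + 11.974° = 173.984°.

latitude 13.529°, longitude 173.984°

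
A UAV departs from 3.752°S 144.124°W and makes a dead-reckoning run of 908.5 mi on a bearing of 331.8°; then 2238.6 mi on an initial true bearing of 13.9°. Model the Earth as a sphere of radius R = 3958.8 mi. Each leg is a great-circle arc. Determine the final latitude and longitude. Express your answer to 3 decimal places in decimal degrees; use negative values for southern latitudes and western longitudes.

latitude 39.078°, longitude -140.809°

Apply the spherical direct solution leg by leg, carrying full precision between legs.
Leg 1: from (-3.752°, -144.124°), δ = 908.5/3958.8 = 0.229489 rad, θ = 331.8° → φ = 7.835°, λ = -150.353°.
Leg 2: from (7.835°, -150.353°), δ = 2238.6/3958.8 = 0.565474 rad, θ = 13.9° → φ = 39.078°, λ = -140.809°.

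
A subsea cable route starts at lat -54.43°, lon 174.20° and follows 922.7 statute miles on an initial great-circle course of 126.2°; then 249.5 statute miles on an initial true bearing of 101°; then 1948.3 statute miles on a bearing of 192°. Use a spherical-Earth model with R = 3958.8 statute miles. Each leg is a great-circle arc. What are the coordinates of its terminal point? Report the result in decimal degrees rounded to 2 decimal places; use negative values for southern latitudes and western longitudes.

latitude -84.22°, longitude 126.64°

Apply the spherical direct solution leg by leg, carrying full precision between legs.
Leg 1: from (-54.43°, 174.20°), δ = 922.7/3958.8 = 0.233076 rad, θ = 126.2° → φ = -60.55°, λ = -163.52°.
Leg 2: from (-60.55°, -163.52°), δ = 249.5/3958.8 = 0.063024 rad, θ = 101° → φ = -61.04°, λ = -156.19°.
Leg 3: from (-61.04°, -156.19°), δ = 1948.3/3958.8 = 0.492144 rad, θ = 192° → φ = -84.22°, λ = 126.64°.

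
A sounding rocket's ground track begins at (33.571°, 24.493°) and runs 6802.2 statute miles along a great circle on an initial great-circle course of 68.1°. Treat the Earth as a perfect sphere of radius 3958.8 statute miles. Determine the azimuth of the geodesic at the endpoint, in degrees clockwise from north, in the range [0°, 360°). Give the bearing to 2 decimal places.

final bearing 127.47°

Central angle δ = d/R = 1.718248 rad.
Converting: φ₁ = 0.585924 rad, θ = 1.188569 rad.
Applying the spherical law of cosines for sides, sin φ₂ = sin φ₁ cos δ + cos φ₁ sin δ cos θ = 0.226160, so φ₂ = 13.071°.
Δλ = atan2( sin θ sin δ cos φ₁ , cos δ − sin φ₁ sin φ₂ ) = atan2(0.764685, -0.271978) = 1.912516 rad = 109.579°.
λ₂ = 24.493° + 109.579° = 134.072°.
The forward bearing on arrival equals the back-azimuth from the destination plus 180°.
Back-azimuth from P₂ (13.07°, 134.07°) to P₁ (33.57°, 24.49°), with Δλ' = λ₁ − λ₂ = -109.58°: atan2( sin Δλ' cos φ₁ , cos φ₂ sin φ₁ − sin φ₂ cos φ₁ cos Δλ' ) = 307.47°.
Final bearing = (307.47° + 180°) mod 360° = 127.47°.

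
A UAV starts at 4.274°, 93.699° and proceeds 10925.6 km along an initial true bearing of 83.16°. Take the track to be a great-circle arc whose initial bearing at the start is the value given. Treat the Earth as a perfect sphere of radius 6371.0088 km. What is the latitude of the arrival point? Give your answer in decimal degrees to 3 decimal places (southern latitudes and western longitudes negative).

Angular distance δ = d/R = 10925.6 / 6371.0088 = 1.714893 rad.
Converting: φ₁ = 0.074595 rad, θ = 1.451416 rad.
Applying the spherical law of cosines for sides, sin φ₂ = sin φ₁ cos δ + cos φ₁ sin δ cos θ = 0.106833, so φ₂ = 6.133°.
Then Δλ = atan2(0.979860, -0.151561) = 1.724256 rad, from sin θ sin δ cos φ₁ over cos δ − sin φ₁ sin φ₂.
λ₂ = 93.699° + 98.793° = 192.492°, normalized to (−180°, 180°] → -167.508°.

latitude 6.133°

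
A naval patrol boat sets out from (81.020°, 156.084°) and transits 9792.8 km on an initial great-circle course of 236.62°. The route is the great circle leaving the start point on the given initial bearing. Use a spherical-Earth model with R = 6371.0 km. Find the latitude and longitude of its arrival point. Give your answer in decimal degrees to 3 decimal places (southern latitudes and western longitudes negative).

latitude -3.012°, longitude 99.393°

Angular distance δ = d/R = 9792.8 / 6371 = 1.537090 rad.
Start latitude φ₁ = 1.414066 rad; initial bearing θ = 4.129798 rad.
Destination latitude: φ₂ = arcsin( sin φ₁ cos δ + cos φ₁ sin δ cos θ ) = arcsin(-0.052543) = -3.012°.
For the longitude increment, Δλ = atan2( sin θ sin δ cos φ₁, cos δ − sin φ₁ sin φ₂ ) = atan2(-0.130267, 0.085599) = -56.691°.
Hence λ₂ = 156.084° + -56.691° = 99.393°.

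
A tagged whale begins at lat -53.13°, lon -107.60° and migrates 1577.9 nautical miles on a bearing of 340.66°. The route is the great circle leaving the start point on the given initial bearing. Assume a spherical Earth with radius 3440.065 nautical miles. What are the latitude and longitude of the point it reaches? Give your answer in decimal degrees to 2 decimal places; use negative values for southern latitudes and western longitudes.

latitude -27.82°, longitude -117.14°

The arc subtends δ = 1577.9/3440.065 = 0.458683 rad at the centre.
Converting: φ₁ = -0.927293 rad, θ = 5.945639 rad.
Destination latitude: φ₂ = arcsin( sin φ₁ cos δ + cos φ₁ sin δ cos θ ) = arcsin(-0.466638) = -27.82°.
For the longitude increment, Δλ = atan2( sin θ sin δ cos φ₁, cos δ − sin φ₁ sin φ₂ ) = atan2(-0.087980, 0.523326) = -9.54°.
λ₂ = λ₁ + Δλ = -117.14°.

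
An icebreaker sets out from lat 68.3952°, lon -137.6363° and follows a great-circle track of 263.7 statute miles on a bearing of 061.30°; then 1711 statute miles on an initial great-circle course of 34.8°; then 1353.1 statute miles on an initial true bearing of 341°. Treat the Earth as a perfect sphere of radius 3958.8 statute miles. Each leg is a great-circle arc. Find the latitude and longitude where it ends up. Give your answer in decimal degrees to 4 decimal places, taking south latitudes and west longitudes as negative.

Apply the spherical direct solution leg by leg, carrying full precision between legs.
Leg 1: from (68.3952°, -137.6363°), δ = 263.7/3958.8 = 0.066611 rad, θ = 61.3° → φ = 69.9599°, λ = -127.8265°.
Leg 2: from (69.9599°, -127.8265°), δ = 1711/3958.8 = 0.432202 rad, θ = 34.8° → φ = 76.1516°, λ = -34.9616°.
Leg 3: from (76.1516°, -34.9616°), δ = 1353.1/3958.8 = 0.341795 rad, θ = 341° → φ = 82.1478°, λ = -161.9504°.

latitude 82.1478°, longitude -161.9504°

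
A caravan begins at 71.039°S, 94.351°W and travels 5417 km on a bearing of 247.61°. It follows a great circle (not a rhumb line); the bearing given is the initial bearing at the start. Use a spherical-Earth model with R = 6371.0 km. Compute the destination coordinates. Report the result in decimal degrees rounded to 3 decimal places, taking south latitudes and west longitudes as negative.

latitude -45.807°, longitude 171.015°

δ = 5417/6371 = 0.850259 rad (48.7163°).
With φ₁ = -71.039° = -1.239864 rad and θ = 247.61° = 4.321610 rad:
Applying the spherical law of cosines for sides, sin φ₂ = sin φ₁ cos δ + cos φ₁ sin δ cos θ = -0.716993, so φ₂ = -45.807°.
Δλ = atan2( sin θ sin δ cos φ₁ , cos δ − sin φ₁ sin φ₂ ) = atan2(-0.225758, -0.018300) = -1.651682 rad = -94.634°.
λ₂ = -94.351° + -94.634° = -188.985°, normalized to (−180°, 180°] → 171.015°.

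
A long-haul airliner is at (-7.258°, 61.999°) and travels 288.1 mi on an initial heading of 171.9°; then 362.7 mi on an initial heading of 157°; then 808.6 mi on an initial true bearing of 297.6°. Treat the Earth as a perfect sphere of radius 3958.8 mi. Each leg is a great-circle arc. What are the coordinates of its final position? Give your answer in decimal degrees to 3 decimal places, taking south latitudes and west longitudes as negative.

latitude -10.551°, longitude 54.196°

Apply the spherical direct solution leg by leg, carrying full precision between legs.
Leg 1: from (-7.258°, 61.999°), δ = 288.1/3958.8 = 0.072775 rad, θ = 171.9° → φ = -11.386°, λ = 62.598°.
Leg 2: from (-11.386°, 62.598°), δ = 362.7/3958.8 = 0.091619 rad, θ = 157° → φ = -16.209°, λ = 64.731°.
Leg 3: from (-16.209°, 64.731°), δ = 808.6/3958.8 = 0.204254 rad, θ = 297.6° → φ = -10.551°, λ = 54.196°.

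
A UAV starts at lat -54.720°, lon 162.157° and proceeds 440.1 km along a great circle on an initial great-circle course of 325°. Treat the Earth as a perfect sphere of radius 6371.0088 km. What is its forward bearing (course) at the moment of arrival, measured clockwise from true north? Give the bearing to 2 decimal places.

The arc subtends δ = 440.1/6371.0088 = 0.069079 rad at the centre.
Converting: φ₁ = -0.955044 rad, θ = 5.672320 rad.
Applying the spherical law of cosines for sides, sin φ₂ = sin φ₁ cos δ + cos φ₁ sin δ cos θ = -0.781736, so φ₂ = -51.420°.
Then Δλ = atan2(-0.022866, 0.359453) = -0.063528 rad, from sin θ sin δ cos φ₁ over cos δ − sin φ₁ sin φ₂.
Hence λ₂ = 162.157° + -3.640° = 158.517°.
The forward bearing on arrival equals the back-azimuth from the destination plus 180°.
Back-azimuth from P₂ (-51.42°, 158.52°) to P₁ (-54.72°, 162.16°), with Δλ' = λ₁ − λ₂ = 3.64°: atan2( sin Δλ' cos φ₁ , cos φ₂ sin φ₁ − sin φ₂ cos φ₁ cos Δλ' ) = 147.91°.
Final bearing = (147.91° + 180°) mod 360° = 327.91°.

final bearing 327.91°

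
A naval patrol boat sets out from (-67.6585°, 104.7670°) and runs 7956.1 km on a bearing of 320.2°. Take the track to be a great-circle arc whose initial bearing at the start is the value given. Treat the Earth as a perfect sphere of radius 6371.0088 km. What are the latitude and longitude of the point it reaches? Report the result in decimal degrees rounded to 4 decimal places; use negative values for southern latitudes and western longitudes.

latitude -0.8980°, longitude 67.3735°

δ = 7956.1/6371.0088 = 1.248798 rad (71.5508°).
Converting: φ₁ = -1.180864 rad, θ = 5.588544 rad.
Applying the spherical law of cosines for sides, sin φ₂ = sin φ₁ cos δ + cos φ₁ sin δ cos θ = -0.015673, so φ₂ = -0.8980°.
Δλ = atan2( sin θ sin δ cos φ₁ , cos δ − sin φ₁ sin φ₂ ) = atan2(-0.230817, 0.301967) = -0.652640 rad = -37.3935°.
λ₂ = λ₁ + Δλ = 67.3735°.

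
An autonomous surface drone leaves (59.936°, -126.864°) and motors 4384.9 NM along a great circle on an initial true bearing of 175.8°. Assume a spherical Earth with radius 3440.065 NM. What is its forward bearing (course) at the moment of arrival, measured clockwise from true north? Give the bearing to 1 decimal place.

Central angle δ = d/R = 1.274656 rad.
Start latitude φ₁ = 1.046081 rad; initial bearing θ = 3.068289 rad.
Destination latitude: φ₂ = arcsin( sin φ₁ cos δ + cos φ₁ sin δ cos θ ) = arcsin(-0.225304) = -13.021°.
Then Δλ = atan2(0.035093, 0.486823) = 0.071961 rad, from sin θ sin δ cos φ₁ over cos δ − sin φ₁ sin φ₂.
Hence λ₂ = -126.864° + 4.123° = -122.741°.
The forward bearing on arrival equals the back-azimuth from the destination plus 180°.
Back-azimuth from P₂ (-13.0°, -122.7°) to P₁ (59.9°, -126.9°), with Δλ' = λ₁ − λ₂ = -4.1°: atan2( sin Δλ' cos φ₁ , cos φ₂ sin φ₁ − sin φ₂ cos φ₁ cos Δλ' ) = 357.8°.
Final bearing = (357.8° + 180°) mod 360° = 177.8°.

final bearing 177.8°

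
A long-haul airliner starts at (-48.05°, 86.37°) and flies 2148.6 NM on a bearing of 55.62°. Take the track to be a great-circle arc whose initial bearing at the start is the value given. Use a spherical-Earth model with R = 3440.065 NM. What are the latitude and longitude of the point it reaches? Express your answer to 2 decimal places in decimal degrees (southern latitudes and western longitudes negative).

latitude -22.49°, longitude 117.86°

The arc subtends δ = 2148.6/3440.065 = 0.624581 rad at the centre.
Start latitude φ₁ = -0.838631 rad; initial bearing θ = 0.970752 rad.
Destination latitude: φ₂ = arcsin( sin φ₁ cos δ + cos φ₁ sin δ cos θ ) = arcsin(-0.382586) = -22.49°.
Δλ = atan2( sin θ sin δ cos φ₁ , cos δ − sin φ₁ sin φ₂ ) = atan2(0.322614, 0.526668) = 0.549601 rad = 31.49°.
λ₂ = λ₁ + Δλ = 117.86°.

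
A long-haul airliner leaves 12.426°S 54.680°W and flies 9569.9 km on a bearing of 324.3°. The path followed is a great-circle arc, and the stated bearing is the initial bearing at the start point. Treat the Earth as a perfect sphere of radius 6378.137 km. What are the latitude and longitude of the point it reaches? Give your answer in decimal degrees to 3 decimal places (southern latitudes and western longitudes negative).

latitude 50.893°, longitude -122.023°

The arc subtends δ = 9569.9/6378.137 = 1.500422 rad at the centre.
Converting: φ₁ = -0.216875 rad, θ = 5.660103 rad.
sin φ₂ = sin φ₁ cos δ + cos φ₁ sin δ cos θ = (-0.215179)(0.070316) + (0.976575)(0.997525)(0.812084) = 0.775967
φ₂ = asin(0.775967) = 0.888246 rad = 50.893°.
Δλ = atan2( sin θ sin δ cos φ₁ , cos δ − sin φ₁ sin φ₂ ) = atan2(-0.568461, 0.237287) = -1.175363 rad = -67.343°.
λ₂ = λ₁ + Δλ = -122.023°.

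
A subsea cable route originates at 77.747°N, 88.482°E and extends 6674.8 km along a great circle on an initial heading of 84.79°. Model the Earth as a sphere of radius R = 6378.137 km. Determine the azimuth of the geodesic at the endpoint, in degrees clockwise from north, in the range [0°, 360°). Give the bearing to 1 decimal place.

final bearing 165.8°

δ = 6674.8/6378.137 = 1.046512 rad (59.9607°).
Start latitude φ₁ = 1.356941 rad; initial bearing θ = 1.479865 rad.
Destination latitude: φ₂ = arcsin( sin φ₁ cos δ + cos φ₁ sin δ cos θ ) = arcsin(0.505873) = 30.389°.
For the longitude increment, Δλ = atan2( sin θ sin δ cos φ₁, cos δ − sin φ₁ sin φ₂ ) = atan2(0.182964, 0.006244) = 88.045°.
λ₂ = λ₁ + Δλ = 176.527°.
The forward bearing on arrival equals the back-azimuth from the destination plus 180°.
Back-azimuth from P₂ (30.4°, 176.5°) to P₁ (77.7°, 88.5°), with Δλ' = λ₁ − λ₂ = -88.0°: atan2( sin Δλ' cos φ₁ , cos φ₂ sin φ₁ − sin φ₂ cos φ₁ cos Δλ' ) = 345.8°.
Final bearing = (345.8° + 180°) mod 360° = 165.8°.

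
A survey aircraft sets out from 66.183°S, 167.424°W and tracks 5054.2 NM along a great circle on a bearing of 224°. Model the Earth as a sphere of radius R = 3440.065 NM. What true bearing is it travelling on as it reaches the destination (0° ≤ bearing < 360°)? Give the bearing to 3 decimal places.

The arc subtends δ = 5054.2/3440.065 = 1.469216 rad at the centre.
Converting: φ₁ = -1.155111 rad, θ = 3.909538 rad.
Destination latitude: φ₂ = arcsin( sin φ₁ cos δ + cos φ₁ sin δ cos θ ) = arcsin(-0.381754) = -22.442°.
Then Δλ = atan2(-0.279069, -0.247838) = -2.296992 rad, from sin θ sin δ cos φ₁ over cos δ − sin φ₁ sin φ₂.
λ₂ = -167.424° + -131.608° = -299.032°, normalized to (−180°, 180°] → 60.968°.
The forward bearing on arrival equals the back-azimuth from the destination plus 180°.
Back-azimuth from P₂ (-22.442°, 60.968°) to P₁ (-66.183°, -167.424°), with Δλ' = λ₁ − λ₂ = -228.392°: atan2( sin Δλ' cos φ₁ , cos φ₂ sin φ₁ − sin φ₂ cos φ₁ cos Δλ' ) = 162.332°.
Final bearing = (162.332° + 180°) mod 360° = 342.332°.

final bearing 342.332°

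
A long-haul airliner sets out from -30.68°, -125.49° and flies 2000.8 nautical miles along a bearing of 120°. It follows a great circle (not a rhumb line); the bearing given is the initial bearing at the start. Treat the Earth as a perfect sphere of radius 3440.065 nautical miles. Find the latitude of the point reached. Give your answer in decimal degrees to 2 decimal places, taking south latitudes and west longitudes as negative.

δ = 2000.8/3440.065 = 0.581617 rad (33.3242°).
Converting: φ₁ = -0.535467 rad, θ = 2.094395 rad.
sin φ₂ = sin φ₁ cos δ + cos φ₁ sin δ cos θ = (-0.510243)(0.835575) + (0.860030)(0.549376)(-0.500000) = -0.662586
φ₂ = asin(-0.662586) = -0.724266 rad = -41.50°.
Δλ = atan2( sin θ sin δ cos φ₁ , cos δ − sin φ₁ sin φ₂ ) = atan2(0.409180, 0.497496) = 0.688298 rad = 39.44°.
λ₂ = λ₁ + Δλ = -86.05°.

latitude -41.50°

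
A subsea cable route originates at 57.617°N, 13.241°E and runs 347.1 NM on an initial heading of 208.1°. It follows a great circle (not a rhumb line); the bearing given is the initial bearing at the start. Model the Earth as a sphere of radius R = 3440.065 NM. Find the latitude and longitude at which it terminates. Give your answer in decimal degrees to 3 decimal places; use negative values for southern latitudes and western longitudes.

The arc subtends δ = 347.1/3440.065 = 0.100899 rad at the centre.
Start latitude φ₁ = 1.005606 rad; initial bearing θ = 3.632030 rad.
sin φ₂ = sin φ₁ cos δ + cos φ₁ sin δ cos θ = (0.844487)(0.994914) + (0.535576)(0.100728)(-0.882127) = 0.792603
φ₂ = asin(0.792603) = 0.915067 rad = 52.429°.
For the longitude increment, Δλ = atan2( sin θ sin δ cos φ₁, cos δ − sin φ₁ sin φ₂ ) = atan2(-0.025410, 0.325571) = -4.463°.
λ₂ = 13.241° + -4.463° = 8.778°.

latitude 52.429°, longitude 8.778°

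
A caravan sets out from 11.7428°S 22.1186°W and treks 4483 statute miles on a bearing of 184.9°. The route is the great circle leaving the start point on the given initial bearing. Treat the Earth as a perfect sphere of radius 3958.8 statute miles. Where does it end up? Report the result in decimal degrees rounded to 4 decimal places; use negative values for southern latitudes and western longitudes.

latitude -75.8452°, longitude -40.5556°

Angular distance δ = d/R = 4483 / 3958.8 = 1.132414 rad.
Converting: φ₁ = -0.204951 rad, θ = 3.227114 rad.
sin φ₂ = sin φ₁ cos δ + cos φ₁ sin δ cos θ = (-0.203519)(0.424475) + (0.979071)(0.905439)(-0.996345) = -0.969638
φ₂ = asin(-0.969638) = -1.323748 rad = -75.8452°.
For the longitude increment, Δλ = atan2( sin θ sin δ cos φ₁, cos δ − sin φ₁ sin φ₂ ) = atan2(-0.075721, 0.227136) = -18.4370°.
λ₂ = -22.1186° + -18.4370° = -40.5556°.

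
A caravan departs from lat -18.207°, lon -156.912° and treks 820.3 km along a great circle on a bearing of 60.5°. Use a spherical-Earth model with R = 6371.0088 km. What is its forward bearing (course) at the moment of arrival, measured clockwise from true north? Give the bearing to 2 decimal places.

Angular distance δ = d/R = 820.3 / 6371.0088 = 0.128755 rad.
Start latitude φ₁ = -0.317772 rad; initial bearing θ = 1.055924 rad.
Destination latitude: φ₂ = arcsin( sin φ₁ cos δ + cos φ₁ sin δ cos θ ) = arcsin(-0.249803) = -14.466°.
For the longitude increment, Δλ = atan2( sin θ sin δ cos φ₁, cos δ − sin φ₁ sin φ₂ ) = atan2(0.106158, 0.913671) = 6.627°.
λ₂ = -156.912° + 6.627° = -150.285°.
The forward bearing on arrival equals the back-azimuth from the destination plus 180°.
Back-azimuth from P₂ (-14.47°, -150.28°) to P₁ (-18.21°, -156.91°), with Δλ' = λ₁ − λ₂ = -6.63°: atan2( sin Δλ' cos φ₁ , cos φ₂ sin φ₁ − sin φ₂ cos φ₁ cos Δλ' ) = 238.63°.
Final bearing = (238.63° + 180°) mod 360° = 58.63°.

final bearing 58.63°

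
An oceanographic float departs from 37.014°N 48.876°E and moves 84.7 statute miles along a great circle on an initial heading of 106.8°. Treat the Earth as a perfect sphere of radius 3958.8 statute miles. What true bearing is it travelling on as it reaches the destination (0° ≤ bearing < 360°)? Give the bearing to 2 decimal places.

The arc subtends δ = 84.7/3958.8 = 0.021395 rad at the centre.
Start latitude φ₁ = 0.646016 rad; initial bearing θ = 1.864012 rad.
Applying the spherical law of cosines for sides, sin φ₂ = sin φ₁ cos δ + cos φ₁ sin δ cos θ = 0.596935, so φ₂ = 36.651°.
For the longitude increment, Δλ = atan2( sin θ sin δ cos φ₁, cos δ − sin φ₁ sin φ₂ ) = atan2(0.016354, 0.640410) = 1.463°.
λ₂ = λ₁ + Δλ = 50.339°.
The forward bearing on arrival equals the back-azimuth from the destination plus 180°.
Back-azimuth from P₂ (36.65°, 50.34°) to P₁ (37.01°, 48.88°), with Δλ' = λ₁ − λ₂ = -1.46°: atan2( sin Δλ' cos φ₁ , cos φ₂ sin φ₁ − sin φ₂ cos φ₁ cos Δλ' ) = 287.68°.
Final bearing = (287.68° + 180°) mod 360° = 107.68°.

final bearing 107.68°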